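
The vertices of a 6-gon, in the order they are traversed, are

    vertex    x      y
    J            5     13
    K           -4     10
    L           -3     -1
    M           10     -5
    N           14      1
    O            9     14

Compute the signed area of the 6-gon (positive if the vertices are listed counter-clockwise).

237.5

Σ = (102) + (34) + (25) + (80) + (187) + (47) = 475
Signed area = Σ/2 = 237.5 (positive ⇒ counter-clockwise traversal).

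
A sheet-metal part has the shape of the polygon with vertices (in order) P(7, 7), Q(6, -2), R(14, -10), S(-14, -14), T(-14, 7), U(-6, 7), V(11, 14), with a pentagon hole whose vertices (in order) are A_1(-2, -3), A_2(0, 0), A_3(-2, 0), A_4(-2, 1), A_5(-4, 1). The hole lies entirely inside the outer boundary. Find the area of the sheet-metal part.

Outer boundary:
Apply Gauss's area formula: 2A = Σ (x_i·y_{i+1} − x_{i+1}·y_i), indices taken mod 7.
Σ = (-56) + (-32) + (-336) + (-294) + (-56) + (-161) + (-21) = -956
Area = |Σ|/2 = 478.
Hole:
Apply Gauss's area formula: 2A = Σ (x_i·y_{i+1} − x_{i+1}·y_i), indices taken mod 5.
Σ = (0) + (0) + (-2) + (2) + (14) = 14
Area = |Σ|/2 = 7.
Net area = 478 − 7 = 471.

471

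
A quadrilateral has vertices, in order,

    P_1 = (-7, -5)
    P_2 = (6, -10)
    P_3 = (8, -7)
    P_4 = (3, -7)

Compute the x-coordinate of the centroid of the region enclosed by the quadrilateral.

Apply the shoelace formula. First the cross-terms c_i = x_i·y_{i+1} − x_{i+1}·y_i:
  100, 38, -35, -64  ⇒  2A = 39, A = 19.5.
Then Σ (x_i + x_{i+1})·c_i = 303, so x̄ = 303 / (6·19.5) = 101/39.

101/39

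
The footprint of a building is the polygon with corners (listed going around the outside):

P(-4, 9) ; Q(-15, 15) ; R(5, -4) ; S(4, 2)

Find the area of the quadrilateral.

Cross-terms: 75, -15, 26, 44  ⇒  Σ = 130
Area = |Σ|/2 = 65.

65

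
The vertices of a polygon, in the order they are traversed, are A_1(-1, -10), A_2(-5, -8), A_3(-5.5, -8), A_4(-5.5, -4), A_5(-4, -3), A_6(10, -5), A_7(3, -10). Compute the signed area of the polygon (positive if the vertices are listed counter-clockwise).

Σ = (-42) + (-4) + (-22) + (0.5) + (50) + (-85) + (-40) = -142.5
Signed area = Σ/2 = -71.25 (negative ⇒ clockwise traversal).

-71.25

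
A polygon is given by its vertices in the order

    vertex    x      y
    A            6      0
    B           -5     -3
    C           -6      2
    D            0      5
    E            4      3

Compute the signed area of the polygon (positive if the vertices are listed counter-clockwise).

-57

Apply Gauss's area formula: 2A = Σ (x_i·y_{i+1} − x_{i+1}·y_i), indices taken mod 5.
Σ = (-18) + (-28) + (-30) + (-20) + (-18) = -114
Signed area = Σ/2 = -57 (negative ⇒ clockwise traversal).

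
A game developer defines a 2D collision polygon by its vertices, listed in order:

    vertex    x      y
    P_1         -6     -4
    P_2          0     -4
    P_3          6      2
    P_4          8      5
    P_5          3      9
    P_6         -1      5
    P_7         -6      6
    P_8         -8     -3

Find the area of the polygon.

Cross-terms: 24, 24, 14, 57, 24, 24, 66, 14  ⇒  Σ = 247
Area = |Σ|/2 = 123.5.

123.5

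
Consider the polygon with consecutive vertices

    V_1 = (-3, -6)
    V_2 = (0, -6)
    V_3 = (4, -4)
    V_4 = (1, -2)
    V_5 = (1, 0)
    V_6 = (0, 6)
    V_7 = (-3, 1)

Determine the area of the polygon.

42.5

Apply the shoelace formula: 2A = Σ (x_i·y_{i+1} − x_{i+1}·y_i), indices taken mod 7.
Cross-terms: 18, 24, -4, 2, 6, 18, 21  ⇒  Σ = 85
Area = |Σ|/2 = 42.5.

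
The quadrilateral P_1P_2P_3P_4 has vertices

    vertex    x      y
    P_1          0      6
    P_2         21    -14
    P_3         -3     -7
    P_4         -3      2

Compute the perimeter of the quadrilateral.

68

|P_1P_2| = √((21)² + (-20)²) = √841 = 29
|P_2P_3| = √((-24)² + (7)²) = √625 = 25
|P_3P_4| = √((0)² + (9)²) = √81 = 9
|P_4P_1| = √((3)² + (4)²) = √25 = 5
Perimeter = 29 + 25 + 9 + 5 = 68.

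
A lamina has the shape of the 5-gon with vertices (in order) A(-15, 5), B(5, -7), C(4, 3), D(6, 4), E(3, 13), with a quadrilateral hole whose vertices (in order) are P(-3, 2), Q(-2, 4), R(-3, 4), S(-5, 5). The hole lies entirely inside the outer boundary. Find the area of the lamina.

195.5

Outer boundary:
Apply the surveyor's formula: 2A = Σ (x_i·y_{i+1} − x_{i+1}·y_i), indices taken mod 5.
Σ = (80) + (43) + (-2) + (66) + (210) = 397
Area = |Σ|/2 = 198.5.
Hole:
Σ = (-8) + (4) + (5) + (5) = 6
Area = |Σ|/2 = 3.
Net area = 198.5 − 3 = 195.5.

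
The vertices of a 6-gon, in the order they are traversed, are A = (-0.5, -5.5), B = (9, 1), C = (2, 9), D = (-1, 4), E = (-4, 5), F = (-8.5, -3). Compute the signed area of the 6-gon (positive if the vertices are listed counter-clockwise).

Apply the surveyor's formula: 2A = Σ (x_i·y_{i+1} − x_{i+1}·y_i), indices taken mod 6.
Σ = (49) + (79) + (17) + (11) + (54.5) + (45.25) = 255.75
Signed area = Σ/2 = 127.875 (positive ⇒ counter-clockwise traversal).

127.875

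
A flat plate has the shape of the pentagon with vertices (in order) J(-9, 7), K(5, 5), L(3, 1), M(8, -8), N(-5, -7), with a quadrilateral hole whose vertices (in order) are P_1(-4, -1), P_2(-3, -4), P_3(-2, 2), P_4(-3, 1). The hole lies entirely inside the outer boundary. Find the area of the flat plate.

153

Outer boundary:
Apply Gauss's area formula: 2A = Σ (x_i·y_{i+1} − x_{i+1}·y_i), indices taken mod 5.
Σ = (-80) + (-10) + (-32) + (-96) + (-98) = -316
Area = |Σ|/2 = 158.
Hole:
Σ = (13) + (-14) + (4) + (7) = 10
Area = |Σ|/2 = 5.
Net area = 158 − 5 = 153.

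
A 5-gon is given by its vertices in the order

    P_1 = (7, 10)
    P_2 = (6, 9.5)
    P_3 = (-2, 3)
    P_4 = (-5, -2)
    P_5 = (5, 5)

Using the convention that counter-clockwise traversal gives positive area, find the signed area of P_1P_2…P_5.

Σ = (6.5) + (37) + (19) + (-15) + (15) = 62.5
Signed area = Σ/2 = 31.25 (positive ⇒ counter-clockwise traversal).

31.25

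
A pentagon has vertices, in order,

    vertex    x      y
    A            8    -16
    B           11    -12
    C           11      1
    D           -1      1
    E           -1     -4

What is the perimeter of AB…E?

50

|AB| = √((3)² + (4)²) = √25 = 5
|BC| = √((0)² + (13)²) = √169 = 13
|CD| = √((-12)² + (0)²) = √144 = 12
|DE| = √((0)² + (-5)²) = √25 = 5
|EA| = √((9)² + (-12)²) = √225 = 15
Perimeter = 5 + 13 + 12 + 5 + 15 = 50.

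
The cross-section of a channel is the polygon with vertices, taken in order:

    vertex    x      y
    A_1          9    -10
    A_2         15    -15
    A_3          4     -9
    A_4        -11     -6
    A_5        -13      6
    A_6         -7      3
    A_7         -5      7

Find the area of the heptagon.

Apply the surveyor's formula: 2A = Σ (x_i·y_{i+1} − x_{i+1}·y_i), indices taken mod 7.
Cross-terms: 15, -75, -123, -144, 3, -34, -13  ⇒  Σ = -371
Area = |Σ|/2 = 185.5.

185.5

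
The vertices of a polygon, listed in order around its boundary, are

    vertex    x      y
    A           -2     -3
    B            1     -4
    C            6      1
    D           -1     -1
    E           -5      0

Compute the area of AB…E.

Apply the surveyor's formula: 2A = Σ (x_i·y_{i+1} − x_{i+1}·y_i), indices taken mod 5.
A→B: (-2)(-4) − (1)(-3) = 11
B→C: (1)(1) − (6)(-4) = 25
C→D: (6)(-1) − (-1)(1) = -5
D→E: (-1)(0) − (-5)(-1) = -5
E→A: (-5)(-3) − (-2)(0) = 15
Σ = 41
Area = |Σ|/2 = 20.5.

20.5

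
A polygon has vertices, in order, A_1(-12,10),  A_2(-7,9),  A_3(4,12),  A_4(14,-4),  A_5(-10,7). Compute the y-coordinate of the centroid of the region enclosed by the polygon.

401/75

Apply the shoelace formula. First the cross-terms c_i = x_i·y_{i+1} − x_{i+1}·y_i:
  -38, -120, -184, 58, -16  ⇒  2A = -300, A = -150.
Then Σ (y_i + y_{i+1})·c_i = -4812, so ȳ = -4812 / (6·(-150)) = 401/75.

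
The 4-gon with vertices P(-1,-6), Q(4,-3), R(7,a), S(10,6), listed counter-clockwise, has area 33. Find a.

-5

Write out the shoelace sum; only the two edges meeting at R involve a:
2·Area = [(4·a − 7·(-3)) + (7·6 − 10·a)] + -27
       = -6·a + 36 = 66
⇒ a = -5.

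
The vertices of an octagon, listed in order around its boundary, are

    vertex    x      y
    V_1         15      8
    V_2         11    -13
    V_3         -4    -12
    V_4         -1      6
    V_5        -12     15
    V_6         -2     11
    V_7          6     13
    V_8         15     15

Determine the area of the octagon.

Σ = (-283) + (-184) + (-36) + (57) + (-102) + (-92) + (-105) + (-105) = -850
Area = |Σ|/2 = 425.

425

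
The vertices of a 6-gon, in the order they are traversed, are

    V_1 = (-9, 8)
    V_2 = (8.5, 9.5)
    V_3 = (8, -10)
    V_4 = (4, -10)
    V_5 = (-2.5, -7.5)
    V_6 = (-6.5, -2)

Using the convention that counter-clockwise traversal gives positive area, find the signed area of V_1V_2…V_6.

-261.625

Apply Gauss's area formula: 2A = Σ (x_i·y_{i+1} − x_{i+1}·y_i), indices taken mod 6.
Σ = (-153.5) + (-161) + (-40) + (-55) + (-43.75) + (-70) = -523.25
Signed area = Σ/2 = -261.625 (negative ⇒ clockwise traversal).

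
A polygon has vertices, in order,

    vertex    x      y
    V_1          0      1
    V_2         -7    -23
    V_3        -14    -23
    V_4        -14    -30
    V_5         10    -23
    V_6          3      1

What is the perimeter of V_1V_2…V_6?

|V_1V_2| = √((-7)² + (-24)²) = √625 = 25
|V_2V_3| = √((-7)² + (0)²) = √49 = 7
|V_3V_4| = √((0)² + (-7)²) = √49 = 7
|V_4V_5| = √((24)² + (7)²) = √625 = 25
|V_5V_6| = √((-7)² + (24)²) = √625 = 25
|V_6V_1| = √((-3)² + (0)²) = √9 = 3
Perimeter = 25 + 7 + 7 + 25 + 25 + 3 = 92.

92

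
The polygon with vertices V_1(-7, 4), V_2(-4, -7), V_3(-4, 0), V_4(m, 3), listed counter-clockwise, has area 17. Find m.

-3

Write out the shoelace sum; only the two edges meeting at V_4 involve m:
2·Area = [((-4)·3 − m·0) + (m·4 − (-7)·3)] + 37
       = 4·m + 46 = 34
⇒ m = -3.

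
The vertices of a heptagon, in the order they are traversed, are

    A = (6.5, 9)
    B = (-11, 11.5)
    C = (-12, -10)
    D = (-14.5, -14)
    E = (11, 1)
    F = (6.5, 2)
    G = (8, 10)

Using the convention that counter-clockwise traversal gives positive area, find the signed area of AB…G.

Apply the shoelace (surveyor's) formula: 2A = Σ (x_i·y_{i+1} − x_{i+1}·y_i), indices taken mod 7.
Σ = (173.75) + (248) + (23) + (139.5) + (15.5) + (49) + (7) = 655.75
Signed area = Σ/2 = 327.875 (positive ⇒ counter-clockwise traversal).

327.875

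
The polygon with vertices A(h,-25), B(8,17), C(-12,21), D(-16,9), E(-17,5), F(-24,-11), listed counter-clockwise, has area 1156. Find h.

19

Write out the shoelace sum; only the two edges meeting at A involve h:
2·Area = [((-24)·(-25) − h·(-11)) + (h·17 − 8·(-25))] + 980
       = 28·h + 1780 = 2312
⇒ h = 19.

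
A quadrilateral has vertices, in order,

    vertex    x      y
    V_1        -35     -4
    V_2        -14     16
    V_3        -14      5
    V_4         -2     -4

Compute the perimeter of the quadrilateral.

88

|V_1V_2| = √((21)² + (20)²) = √841 = 29
|V_2V_3| = √((0)² + (-11)²) = √121 = 11
|V_3V_4| = √((12)² + (-9)²) = √225 = 15
|V_4V_1| = √((-33)² + (0)²) = √1089 = 33
Perimeter = 29 + 11 + 15 + 33 = 88.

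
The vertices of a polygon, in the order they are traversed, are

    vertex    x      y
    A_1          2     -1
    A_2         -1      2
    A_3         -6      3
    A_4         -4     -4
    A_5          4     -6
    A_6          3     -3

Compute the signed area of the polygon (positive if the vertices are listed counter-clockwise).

48.5

A_1→A_2: (2)(2) − (-1)(-1) = 3
A_2→A_3: (-1)(3) − (-6)(2) = 9
A_3→A_4: (-6)(-4) − (-4)(3) = 36
A_4→A_5: (-4)(-6) − (4)(-4) = 40
A_5→A_6: (4)(-3) − (3)(-6) = 6
A_6→A_1: (3)(-1) − (2)(-3) = 3
Σ = 97
Signed area = Σ/2 = 48.5 (positive ⇒ counter-clockwise traversal).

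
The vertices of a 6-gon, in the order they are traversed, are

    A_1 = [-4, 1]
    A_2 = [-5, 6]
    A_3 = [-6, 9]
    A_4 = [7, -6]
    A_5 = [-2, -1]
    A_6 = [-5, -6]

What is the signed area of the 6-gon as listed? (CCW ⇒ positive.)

Apply the shoelace formula: 2A = Σ (x_i·y_{i+1} − x_{i+1}·y_i), indices taken mod 6.
Cross-terms: -19, -9, -27, -19, 7, -29  ⇒  Σ = -96
Signed area = Σ/2 = -48 (negative ⇒ clockwise traversal).

-48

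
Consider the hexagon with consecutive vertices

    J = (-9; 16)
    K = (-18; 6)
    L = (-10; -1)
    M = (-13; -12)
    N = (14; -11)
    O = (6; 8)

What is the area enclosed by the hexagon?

538

Apply Gauss's area formula: 2A = Σ (x_i·y_{i+1} − x_{i+1}·y_i), indices taken mod 6.
J→K: (-9)(6) − (-18)(16) = 234
K→L: (-18)(-1) − (-10)(6) = 78
L→M: (-10)(-12) − (-13)(-1) = 107
M→N: (-13)(-11) − (14)(-12) = 311
N→O: (14)(8) − (6)(-11) = 178
O→J: (6)(16) − (-9)(8) = 168
Σ = 1076
Area = |Σ|/2 = 538.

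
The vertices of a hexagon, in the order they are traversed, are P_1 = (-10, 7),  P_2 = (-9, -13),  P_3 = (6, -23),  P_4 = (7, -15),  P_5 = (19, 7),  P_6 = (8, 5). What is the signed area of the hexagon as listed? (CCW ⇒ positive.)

Apply Gauss's area formula: 2A = Σ (x_i·y_{i+1} − x_{i+1}·y_i), indices taken mod 6.
Cross-terms: 193, 285, 71, 334, 39, 106  ⇒  Σ = 1028
Signed area = Σ/2 = 514 (positive ⇒ counter-clockwise traversal).

514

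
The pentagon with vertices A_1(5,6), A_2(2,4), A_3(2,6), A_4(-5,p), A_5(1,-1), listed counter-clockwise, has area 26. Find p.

Write out the shoelace sum; only the two edges meeting at A_4 involve p:
2·Area = [(2·p − (-5)·6) + ((-5)·(-1) − 1·p)] + 23
       = 1·p + 58 = 52
⇒ p = -6.

-6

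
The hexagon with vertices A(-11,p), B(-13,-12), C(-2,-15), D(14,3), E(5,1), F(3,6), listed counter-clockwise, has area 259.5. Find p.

-5

Write out the shoelace sum; only the two edges meeting at A involve p:
2·Area = [(3·p − (-11)·6) + ((-11)·(-12) − (-13)·p)] + 401
       = 16·p + 599 = 519
⇒ p = -5.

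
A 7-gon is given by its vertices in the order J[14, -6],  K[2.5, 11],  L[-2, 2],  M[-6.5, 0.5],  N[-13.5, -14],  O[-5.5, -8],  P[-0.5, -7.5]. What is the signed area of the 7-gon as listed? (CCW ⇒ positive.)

241

Apply the surveyor's formula: 2A = Σ (x_i·y_{i+1} − x_{i+1}·y_i), indices taken mod 7.
Cross-terms: 169, 27, 12, 97.75, 31, 37.25, 108  ⇒  Σ = 482
Signed area = Σ/2 = 241 (positive ⇒ counter-clockwise traversal).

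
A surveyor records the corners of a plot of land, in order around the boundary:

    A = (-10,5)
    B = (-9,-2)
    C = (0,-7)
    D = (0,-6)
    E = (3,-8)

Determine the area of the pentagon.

40.5

Apply the surveyor's formula: 2A = Σ (x_i·y_{i+1} − x_{i+1}·y_i), indices taken mod 5.
Σ = (65) + (63) + (0) + (18) + (-65) = 81
Area = |Σ|/2 = 40.5.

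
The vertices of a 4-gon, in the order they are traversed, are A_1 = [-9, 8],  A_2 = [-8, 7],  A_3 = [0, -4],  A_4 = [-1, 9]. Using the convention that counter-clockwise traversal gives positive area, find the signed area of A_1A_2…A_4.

Apply the shoelace formula: 2A = Σ (x_i·y_{i+1} − x_{i+1}·y_i), indices taken mod 4.
Σ = (1) + (32) + (-4) + (73) = 102
Signed area = Σ/2 = 51 (positive ⇒ counter-clockwise traversal).

51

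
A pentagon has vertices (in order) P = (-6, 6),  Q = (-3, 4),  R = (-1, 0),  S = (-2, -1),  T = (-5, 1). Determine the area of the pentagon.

16

Apply the shoelace formula: 2A = Σ (x_i·y_{i+1} − x_{i+1}·y_i), indices taken mod 5.
P→Q: (-6)(4) − (-3)(6) = -6
Q→R: (-3)(0) − (-1)(4) = 4
R→S: (-1)(-1) − (-2)(0) = 1
S→T: (-2)(1) − (-5)(-1) = -7
T→P: (-5)(6) − (-6)(1) = -24
Σ = -32
Area = |Σ|/2 = 16.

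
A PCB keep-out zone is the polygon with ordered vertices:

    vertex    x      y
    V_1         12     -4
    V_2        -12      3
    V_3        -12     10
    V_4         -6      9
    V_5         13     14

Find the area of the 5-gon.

Apply the shoelace (surveyor's) formula: 2A = Σ (x_i·y_{i+1} − x_{i+1}·y_i), indices taken mod 5.
V_1→V_2: (12)(3) − (-12)(-4) = -12
V_2→V_3: (-12)(10) − (-12)(3) = -84
V_3→V_4: (-12)(9) − (-6)(10) = -48
V_4→V_5: (-6)(14) − (13)(9) = -201
V_5→V_1: (13)(-4) − (12)(14) = -220
Σ = -565
Area = |Σ|/2 = 282.5.

282.5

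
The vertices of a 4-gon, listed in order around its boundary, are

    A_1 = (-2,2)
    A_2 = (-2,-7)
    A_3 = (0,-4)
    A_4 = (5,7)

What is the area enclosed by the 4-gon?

Apply Gauss's area formula: 2A = Σ (x_i·y_{i+1} − x_{i+1}·y_i), indices taken mod 4.
A_1→A_2: (-2)(-7) − (-2)(2) = 18
A_2→A_3: (-2)(-4) − (0)(-7) = 8
A_3→A_4: (0)(7) − (5)(-4) = 20
A_4→A_1: (5)(2) − (-2)(7) = 24
Σ = 70
Area = |Σ|/2 = 35.

35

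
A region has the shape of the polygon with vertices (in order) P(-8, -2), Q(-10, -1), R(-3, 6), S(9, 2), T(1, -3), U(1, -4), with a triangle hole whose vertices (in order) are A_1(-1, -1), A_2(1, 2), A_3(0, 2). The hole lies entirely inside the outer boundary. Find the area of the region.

Outer boundary:
Apply the surveyor's formula: 2A = Σ (x_i·y_{i+1} − x_{i+1}·y_i), indices taken mod 6.
Σ = (-12) + (-63) + (-60) + (-29) + (-1) + (-34) = -199
Area = |Σ|/2 = 99.5.
Hole:
Cross-terms: -1, 2, 2  ⇒  Σ = 3
Area = |Σ|/2 = 1.5.
Net area = 99.5 − 1.5 = 98.

98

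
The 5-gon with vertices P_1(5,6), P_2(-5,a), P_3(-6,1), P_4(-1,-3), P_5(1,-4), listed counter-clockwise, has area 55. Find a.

The doubled signed area Σ (x_i y_{i+1} − x_{i+1} y_i) is linear in a.
With a=0 it equals 77; the coefficient of a is 11 (from the two edges through P_2).
So 11·a + 77 = 2·55 = 110 ⇒ a = 3.

3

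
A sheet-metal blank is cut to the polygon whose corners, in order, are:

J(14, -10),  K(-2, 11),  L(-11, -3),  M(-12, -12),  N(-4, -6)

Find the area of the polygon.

Cross-terms: 134, 127, 96, 24, 124  ⇒  Σ = 505
Area = |Σ|/2 = 252.5.

252.5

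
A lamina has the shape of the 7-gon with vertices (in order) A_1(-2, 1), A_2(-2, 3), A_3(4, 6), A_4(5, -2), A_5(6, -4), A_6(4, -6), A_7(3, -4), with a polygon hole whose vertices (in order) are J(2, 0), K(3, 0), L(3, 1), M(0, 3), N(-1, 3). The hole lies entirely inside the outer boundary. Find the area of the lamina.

44

Outer boundary:
Apply the shoelace formula: 2A = Σ (x_i·y_{i+1} − x_{i+1}·y_i), indices taken mod 7.
Σ = (-4) + (-24) + (-38) + (-8) + (-20) + (2) + (-5) = -97
Area = |Σ|/2 = 48.5.
Hole:
Apply the shoelace formula: 2A = Σ (x_i·y_{i+1} − x_{i+1}·y_i), indices taken mod 5.
Σ = (0) + (3) + (9) + (3) + (-6) = 9
Area = |Σ|/2 = 4.5.
Net area = 48.5 − 4.5 = 44.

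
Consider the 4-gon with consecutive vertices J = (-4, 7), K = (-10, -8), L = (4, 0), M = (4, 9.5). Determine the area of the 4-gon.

119

Apply the surveyor's formula: 2A = Σ (x_i·y_{i+1} − x_{i+1}·y_i), indices taken mod 4.
J→K: (-4)(-8) − (-10)(7) = 102
K→L: (-10)(0) − (4)(-8) = 32
L→M: (4)(9.5) − (4)(0) = 38
M→J: (4)(7) − (-4)(9.5) = 66
Σ = 238
Area = |Σ|/2 = 119.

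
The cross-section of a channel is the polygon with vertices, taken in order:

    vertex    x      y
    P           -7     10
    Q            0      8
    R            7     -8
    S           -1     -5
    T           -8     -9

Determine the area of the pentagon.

164.5

P→Q: (-7)(8) − (0)(10) = -56
Q→R: (0)(-8) − (7)(8) = -56
R→S: (7)(-5) − (-1)(-8) = -43
S→T: (-1)(-9) − (-8)(-5) = -31
T→P: (-8)(10) − (-7)(-9) = -143
Σ = -329
Area = |Σ|/2 = 164.5.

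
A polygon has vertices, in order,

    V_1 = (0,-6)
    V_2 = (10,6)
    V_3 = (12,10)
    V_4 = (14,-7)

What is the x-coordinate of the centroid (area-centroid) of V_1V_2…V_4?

482/55

Apply Gauss's area formula. First the cross-terms c_i = x_i·y_{i+1} − x_{i+1}·y_i:
  60, 28, -224, -84  ⇒  2A = -220, A = -110.
Then Σ (x_i + x_{i+1})·c_i = -5784, so x̄ = -5784 / (6·(-110)) = 482/55.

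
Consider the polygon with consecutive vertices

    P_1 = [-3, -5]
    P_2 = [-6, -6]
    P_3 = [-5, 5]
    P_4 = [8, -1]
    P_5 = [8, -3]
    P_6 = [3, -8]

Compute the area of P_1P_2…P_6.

108.5

Apply the surveyor's formula: 2A = Σ (x_i·y_{i+1} − x_{i+1}·y_i), indices taken mod 6.
Σ = (-12) + (-60) + (-35) + (-16) + (-55) + (-39) = -217
Area = |Σ|/2 = 108.5.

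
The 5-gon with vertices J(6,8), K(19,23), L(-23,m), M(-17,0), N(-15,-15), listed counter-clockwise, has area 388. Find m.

Write out the shoelace sum; only the two edges meeting at L involve m:
2·Area = [(19·m − (-23)·23) + ((-23)·0 − (-17)·m)] + 211
       = 36·m + 740 = 776
⇒ m = 1.

1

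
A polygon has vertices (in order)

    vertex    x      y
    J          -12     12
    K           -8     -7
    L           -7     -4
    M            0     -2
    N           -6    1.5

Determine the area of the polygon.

55.5

Cross-terms: 180, -17, 14, -12, -54  ⇒  Σ = 111
Area = |Σ|/2 = 55.5.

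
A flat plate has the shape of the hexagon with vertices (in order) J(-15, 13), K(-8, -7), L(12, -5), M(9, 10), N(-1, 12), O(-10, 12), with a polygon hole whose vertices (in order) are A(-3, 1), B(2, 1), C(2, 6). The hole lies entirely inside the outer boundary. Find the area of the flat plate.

Outer boundary:
Apply the shoelace formula: 2A = Σ (x_i·y_{i+1} − x_{i+1}·y_i), indices taken mod 6.
Σ = (209) + (124) + (165) + (118) + (108) + (50) = 774
Area = |Σ|/2 = 387.
Hole:
Cross-terms: -5, 10, 20  ⇒  Σ = 25
Area = |Σ|/2 = 12.5.
Net area = 387 − 12.5 = 374.5.

374.5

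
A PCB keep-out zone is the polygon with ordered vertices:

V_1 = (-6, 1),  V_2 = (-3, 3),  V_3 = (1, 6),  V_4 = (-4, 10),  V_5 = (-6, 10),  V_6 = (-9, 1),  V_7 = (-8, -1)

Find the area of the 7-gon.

Σ = (-15) + (-21) + (34) + (20) + (84) + (17) + (-14) = 105
Area = |Σ|/2 = 52.5.

52.5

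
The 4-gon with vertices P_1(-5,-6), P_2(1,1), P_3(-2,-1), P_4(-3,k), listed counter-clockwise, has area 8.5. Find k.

0

Write out the shoelace sum; only the two edges meeting at P_4 involve k:
2·Area = [((-2)·k − (-3)·(-1)) + ((-3)·(-6) − (-5)·k)] + 2
       = 3·k + 17 = 17
⇒ k = 0.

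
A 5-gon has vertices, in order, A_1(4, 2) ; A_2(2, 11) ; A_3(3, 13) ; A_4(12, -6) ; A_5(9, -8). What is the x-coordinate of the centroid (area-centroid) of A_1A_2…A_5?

879/133

Apply the surveyor's formula. First the cross-terms c_i = x_i·y_{i+1} − x_{i+1}·y_i:
  40, -7, -174, -42, 50  ⇒  2A = -133, A = -66.5.
Then Σ (x_i + x_{i+1})·c_i = -2637, so x̄ = -2637 / (6·(-66.5)) = 879/133.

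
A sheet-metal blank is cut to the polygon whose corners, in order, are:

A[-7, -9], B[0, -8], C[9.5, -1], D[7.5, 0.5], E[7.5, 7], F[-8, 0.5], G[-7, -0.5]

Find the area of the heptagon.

Apply the shoelace (surveyor's) formula: 2A = Σ (x_i·y_{i+1} − x_{i+1}·y_i), indices taken mod 7.
Cross-terms: 56, 76, 12.25, 48.75, 59.75, 7.5, 59.5  ⇒  Σ = 319.75
Area = |Σ|/2 = 159.875.

159.875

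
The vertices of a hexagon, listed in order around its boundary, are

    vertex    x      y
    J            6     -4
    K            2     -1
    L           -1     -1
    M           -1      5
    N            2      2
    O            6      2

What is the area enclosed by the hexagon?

Apply the surveyor's formula: 2A = Σ (x_i·y_{i+1} − x_{i+1}·y_i), indices taken mod 6.
J→K: (6)(-1) − (2)(-4) = 2
K→L: (2)(-1) − (-1)(-1) = -3
L→M: (-1)(5) − (-1)(-1) = -6
M→N: (-1)(2) − (2)(5) = -12
N→O: (2)(2) − (6)(2) = -8
O→J: (6)(-4) − (6)(2) = -36
Σ = -63
Area = |Σ|/2 = 31.5.

31.5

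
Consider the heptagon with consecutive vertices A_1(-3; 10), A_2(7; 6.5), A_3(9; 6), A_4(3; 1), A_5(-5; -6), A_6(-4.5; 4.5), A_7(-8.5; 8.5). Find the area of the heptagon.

118.5

A_1→A_2: (-3)(6.5) − (7)(10) = -89.5
A_2→A_3: (7)(6) − (9)(6.5) = -16.5
A_3→A_4: (9)(1) − (3)(6) = -9
A_4→A_5: (3)(-6) − (-5)(1) = -13
A_5→A_6: (-5)(4.5) − (-4.5)(-6) = -49.5
A_6→A_7: (-4.5)(8.5) − (-8.5)(4.5) = 0
A_7→A_1: (-8.5)(10) − (-3)(8.5) = -59.5
Σ = -237
Area = |Σ|/2 = 118.5.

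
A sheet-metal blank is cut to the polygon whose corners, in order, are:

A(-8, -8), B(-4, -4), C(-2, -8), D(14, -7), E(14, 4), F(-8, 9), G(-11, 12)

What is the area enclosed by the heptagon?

324.5

Σ = (0) + (24) + (126) + (154) + (158) + (3) + (184) = 649
Area = |Σ|/2 = 324.5.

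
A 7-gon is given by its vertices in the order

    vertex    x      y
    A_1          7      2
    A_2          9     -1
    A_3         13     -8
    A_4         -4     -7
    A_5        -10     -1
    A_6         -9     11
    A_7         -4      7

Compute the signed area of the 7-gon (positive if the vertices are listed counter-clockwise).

-234

Apply the surveyor's formula: 2A = Σ (x_i·y_{i+1} − x_{i+1}·y_i), indices taken mod 7.
Σ = (-25) + (-59) + (-123) + (-66) + (-119) + (-19) + (-57) = -468
Signed area = Σ/2 = -234 (negative ⇒ clockwise traversal).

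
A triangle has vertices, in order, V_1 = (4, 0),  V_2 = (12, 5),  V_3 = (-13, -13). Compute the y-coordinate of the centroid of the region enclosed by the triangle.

-8/3

Apply Gauss's area formula. First the cross-terms c_i = x_i·y_{i+1} − x_{i+1}·y_i:
  20, -91, 52  ⇒  2A = -19, A = -9.5.
Then Σ (y_i + y_{i+1})·c_i = 152, so ȳ = 152 / (6·(-9.5)) = -8/3.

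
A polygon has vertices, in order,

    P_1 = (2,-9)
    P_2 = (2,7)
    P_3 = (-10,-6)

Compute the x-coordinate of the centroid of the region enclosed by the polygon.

Apply Gauss's area formula. First the cross-terms c_i = x_i·y_{i+1} − x_{i+1}·y_i:
  32, 58, 102  ⇒  2A = 192, A = 96.
Then Σ (x_i + x_{i+1})·c_i = -1152, so x̄ = -1152 / (6·96) = -2.

-2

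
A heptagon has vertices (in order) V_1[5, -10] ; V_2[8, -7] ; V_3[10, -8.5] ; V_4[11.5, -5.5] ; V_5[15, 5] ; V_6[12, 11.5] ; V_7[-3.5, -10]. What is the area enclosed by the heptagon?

Apply the shoelace (surveyor's) formula: 2A = Σ (x_i·y_{i+1} − x_{i+1}·y_i), indices taken mod 7.
V_1→V_2: (5)(-7) − (8)(-10) = 45
V_2→V_3: (8)(-8.5) − (10)(-7) = 2
V_3→V_4: (10)(-5.5) − (11.5)(-8.5) = 42.75
V_4→V_5: (11.5)(5) − (15)(-5.5) = 140
V_5→V_6: (15)(11.5) − (12)(5) = 112.5
V_6→V_7: (12)(-10) − (-3.5)(11.5) = -79.75
V_7→V_1: (-3.5)(-10) − (5)(-10) = 85
Σ = 347.5
Area = |Σ|/2 = 173.75.

173.75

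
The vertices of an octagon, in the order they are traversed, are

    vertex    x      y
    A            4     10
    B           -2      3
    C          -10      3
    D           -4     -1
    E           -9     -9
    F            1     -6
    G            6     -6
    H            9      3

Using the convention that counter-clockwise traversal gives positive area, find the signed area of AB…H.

174

Cross-terms: 32, 24, 22, 27, 63, 30, 72, 78  ⇒  Σ = 348
Signed area = Σ/2 = 174 (positive ⇒ counter-clockwise traversal).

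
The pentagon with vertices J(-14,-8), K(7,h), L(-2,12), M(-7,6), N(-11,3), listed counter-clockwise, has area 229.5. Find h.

-6

Write out the shoelace sum; only the two edges meeting at K involve h:
2·Area = [((-14)·h − 7·(-8)) + (7·12 − (-2)·h)] + 247
       = -12·h + 387 = 459
⇒ h = -6.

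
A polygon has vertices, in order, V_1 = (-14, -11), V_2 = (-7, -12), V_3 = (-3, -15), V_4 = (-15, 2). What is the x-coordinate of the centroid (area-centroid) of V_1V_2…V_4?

-2020/183

Apply the shoelace formula. First the cross-terms c_i = x_i·y_{i+1} − x_{i+1}·y_i:
  91, 69, -231, 193  ⇒  2A = 122, A = 61.
Then Σ (x_i + x_{i+1})·c_i = -4040, so x̄ = -4040 / (6·61) = -2020/183.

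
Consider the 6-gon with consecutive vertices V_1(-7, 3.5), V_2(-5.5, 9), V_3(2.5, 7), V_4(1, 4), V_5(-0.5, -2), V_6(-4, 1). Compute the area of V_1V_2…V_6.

Cross-terms: -43.75, -61, 3, 0, -8.5, -7  ⇒  Σ = -117.25
Area = |Σ|/2 = 58.625.

58.625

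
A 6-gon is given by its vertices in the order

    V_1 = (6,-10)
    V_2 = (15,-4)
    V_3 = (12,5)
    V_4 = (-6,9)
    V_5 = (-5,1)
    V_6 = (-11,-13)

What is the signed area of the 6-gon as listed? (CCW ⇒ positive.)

345

Cross-terms: 126, 123, 138, 39, 76, 188  ⇒  Σ = 690
Signed area = Σ/2 = 345 (positive ⇒ counter-clockwise traversal).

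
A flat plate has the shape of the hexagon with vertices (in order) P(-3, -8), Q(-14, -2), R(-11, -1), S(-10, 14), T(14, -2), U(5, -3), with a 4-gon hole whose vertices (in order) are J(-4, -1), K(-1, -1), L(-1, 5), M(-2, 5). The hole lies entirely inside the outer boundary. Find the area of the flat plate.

255.5

Outer boundary:
Apply the surveyor's formula: 2A = Σ (x_i·y_{i+1} − x_{i+1}·y_i), indices taken mod 6.
P→Q: (-3)(-2) − (-14)(-8) = -106
Q→R: (-14)(-1) − (-11)(-2) = -8
R→S: (-11)(14) − (-10)(-1) = -164
S→T: (-10)(-2) − (14)(14) = -176
T→U: (14)(-3) − (5)(-2) = -32
U→P: (5)(-8) − (-3)(-3) = -49
Σ = -535
Area = |Σ|/2 = 267.5.
Hole:
Apply the shoelace formula: 2A = Σ (x_i·y_{i+1} − x_{i+1}·y_i), indices taken mod 4.
J→K: (-4)(-1) − (-1)(-1) = 3
K→L: (-1)(5) − (-1)(-1) = -6
L→M: (-1)(5) − (-2)(5) = 5
M→J: (-2)(-1) − (-4)(5) = 22
Σ = 24
Area = |Σ|/2 = 12.
Net area = 267.5 − 12 = 255.5.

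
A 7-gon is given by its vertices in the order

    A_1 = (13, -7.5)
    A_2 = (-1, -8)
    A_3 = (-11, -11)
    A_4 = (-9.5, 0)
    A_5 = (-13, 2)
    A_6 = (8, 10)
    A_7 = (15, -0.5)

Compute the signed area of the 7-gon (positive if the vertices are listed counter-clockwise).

Apply the shoelace formula: 2A = Σ (x_i·y_{i+1} − x_{i+1}·y_i), indices taken mod 7.
Σ = (-111.5) + (-77) + (-104.5) + (-19) + (-146) + (-154) + (-106) = -718
Signed area = Σ/2 = -359 (negative ⇒ clockwise traversal).

-359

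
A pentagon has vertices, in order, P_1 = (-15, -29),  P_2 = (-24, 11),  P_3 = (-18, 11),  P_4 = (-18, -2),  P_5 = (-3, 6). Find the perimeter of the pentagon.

|P_1P_2| = √((-9)² + (40)²) = √1681 = 41
|P_2P_3| = √((6)² + (0)²) = √36 = 6
|P_3P_4| = √((0)² + (-13)²) = √169 = 13
|P_4P_5| = √((15)² + (8)²) = √289 = 17
|P_5P_1| = √((-12)² + (-35)²) = √1369 = 37
Perimeter = 41 + 6 + 13 + 17 + 37 = 114.

114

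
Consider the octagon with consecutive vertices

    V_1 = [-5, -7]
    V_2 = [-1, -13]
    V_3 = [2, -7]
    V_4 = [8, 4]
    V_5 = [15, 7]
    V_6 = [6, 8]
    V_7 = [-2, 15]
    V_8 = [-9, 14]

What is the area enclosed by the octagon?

Apply the shoelace (surveyor's) formula: 2A = Σ (x_i·y_{i+1} − x_{i+1}·y_i), indices taken mod 8.
V_1→V_2: (-5)(-13) − (-1)(-7) = 58
V_2→V_3: (-1)(-7) − (2)(-13) = 33
V_3→V_4: (2)(4) − (8)(-7) = 64
V_4→V_5: (8)(7) − (15)(4) = -4
V_5→V_6: (15)(8) − (6)(7) = 78
V_6→V_7: (6)(15) − (-2)(8) = 106
V_7→V_8: (-2)(14) − (-9)(15) = 107
V_8→V_1: (-9)(-7) − (-5)(14) = 133
Σ = 575
Area = |Σ|/2 = 287.5.

287.5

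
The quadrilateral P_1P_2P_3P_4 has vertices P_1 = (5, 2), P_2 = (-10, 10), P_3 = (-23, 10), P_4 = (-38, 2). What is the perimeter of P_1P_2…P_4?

90

|P_1P_2| = √((-15)² + (8)²) = √289 = 17
|P_2P_3| = √((-13)² + (0)²) = √169 = 13
|P_3P_4| = √((-15)² + (-8)²) = √289 = 17
|P_4P_1| = √((43)² + (0)²) = √1849 = 43
Perimeter = 17 + 13 + 17 + 43 = 90.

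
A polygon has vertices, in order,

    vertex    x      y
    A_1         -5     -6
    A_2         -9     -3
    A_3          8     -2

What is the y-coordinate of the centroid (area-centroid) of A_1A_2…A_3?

-11/3

Apply Gauss's area formula. First the cross-terms c_i = x_i·y_{i+1} − x_{i+1}·y_i:
  -39, 42, -58  ⇒  2A = -55, A = -27.5.
Then Σ (y_i + y_{i+1})·c_i = 605, so ȳ = 605 / (6·(-27.5)) = -11/3.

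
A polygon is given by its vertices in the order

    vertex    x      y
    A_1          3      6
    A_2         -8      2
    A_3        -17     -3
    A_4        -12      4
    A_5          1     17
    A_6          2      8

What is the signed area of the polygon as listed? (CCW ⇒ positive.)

-119

Cross-terms: 54, 58, -104, -208, -26, -12  ⇒  Σ = -238
Signed area = Σ/2 = -119 (negative ⇒ clockwise traversal).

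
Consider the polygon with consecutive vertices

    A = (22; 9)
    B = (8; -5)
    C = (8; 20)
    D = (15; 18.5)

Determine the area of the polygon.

Apply the shoelace formula: 2A = Σ (x_i·y_{i+1} − x_{i+1}·y_i), indices taken mod 4.
Σ = (-182) + (200) + (-152) + (-272) = -406
Area = |Σ|/2 = 203.

203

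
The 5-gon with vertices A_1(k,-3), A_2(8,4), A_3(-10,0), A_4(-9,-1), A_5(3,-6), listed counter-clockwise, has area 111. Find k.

Write out the shoelace sum; only the two edges meeting at A_1 involve k:
2·Area = [(3·(-3) − k·(-6)) + (k·4 − 8·(-3))] + 107
       = 10·k + 122 = 222
⇒ k = 10.

10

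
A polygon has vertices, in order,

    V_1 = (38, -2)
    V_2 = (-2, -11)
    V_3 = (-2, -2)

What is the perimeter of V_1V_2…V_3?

90

|V_1V_2| = √((-40)² + (-9)²) = √1681 = 41
|V_2V_3| = √((0)² + (9)²) = √81 = 9
|V_3V_1| = √((40)² + (0)²) = √1600 = 40
Perimeter = 41 + 9 + 40 = 90.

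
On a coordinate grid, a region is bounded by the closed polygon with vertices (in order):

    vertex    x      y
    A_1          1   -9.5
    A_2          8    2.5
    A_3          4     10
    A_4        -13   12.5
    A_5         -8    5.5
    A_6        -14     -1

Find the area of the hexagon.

Apply the surveyor's formula: 2A = Σ (x_i·y_{i+1} − x_{i+1}·y_i), indices taken mod 6.
Σ = (78.5) + (70) + (180) + (28.5) + (85) + (134) = 576
Area = |Σ|/2 = 288.

288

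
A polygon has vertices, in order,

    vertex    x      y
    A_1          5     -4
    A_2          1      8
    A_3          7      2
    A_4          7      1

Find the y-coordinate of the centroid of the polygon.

Apply the shoelace (surveyor's) formula. First the cross-terms c_i = x_i·y_{i+1} − x_{i+1}·y_i:
  44, -54, -7, -33  ⇒  2A = -50, A = -25.
Then Σ (y_i + y_{i+1})·c_i = -286, so ȳ = -286 / (6·(-25)) = 143/75.

143/75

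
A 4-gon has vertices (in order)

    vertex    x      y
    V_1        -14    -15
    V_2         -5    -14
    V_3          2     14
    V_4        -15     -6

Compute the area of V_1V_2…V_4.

Apply Gauss's area formula: 2A = Σ (x_i·y_{i+1} − x_{i+1}·y_i), indices taken mod 4.
Cross-terms: 121, -42, 198, 141  ⇒  Σ = 418
Area = |Σ|/2 = 209.

209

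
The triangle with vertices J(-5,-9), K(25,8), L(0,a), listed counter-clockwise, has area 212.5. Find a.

8

The doubled signed area Σ (x_i y_{i+1} − x_{i+1} y_i) is linear in a.
With a=0 it equals 185; the coefficient of a is 30 (from the two edges through L).
So 30·a + 185 = 2·212.5 = 425 ⇒ a = 8.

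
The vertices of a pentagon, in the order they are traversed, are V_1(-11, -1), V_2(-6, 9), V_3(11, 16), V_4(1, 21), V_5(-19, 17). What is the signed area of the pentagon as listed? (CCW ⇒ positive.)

Apply the shoelace (surveyor's) formula: 2A = Σ (x_i·y_{i+1} − x_{i+1}·y_i), indices taken mod 5.
Σ = (-105) + (-195) + (215) + (416) + (206) = 537
Signed area = Σ/2 = 268.5 (positive ⇒ counter-clockwise traversal).

268.5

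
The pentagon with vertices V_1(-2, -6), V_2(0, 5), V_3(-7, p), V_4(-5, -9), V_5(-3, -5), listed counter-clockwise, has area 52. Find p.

2

The doubled signed area Σ (x_i y_{i+1} − x_{i+1} y_i) is linear in p.
With p=0 it equals 94; the coefficient of p is 5 (from the two edges through V_3).
So 5·p + 94 = 2·52 = 104 ⇒ p = 2.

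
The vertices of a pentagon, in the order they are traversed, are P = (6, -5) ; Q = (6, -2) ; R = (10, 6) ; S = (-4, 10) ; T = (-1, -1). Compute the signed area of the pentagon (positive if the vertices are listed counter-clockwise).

111.5

Cross-terms: 18, 56, 124, 14, 11  ⇒  Σ = 223
Signed area = Σ/2 = 111.5 (positive ⇒ counter-clockwise traversal).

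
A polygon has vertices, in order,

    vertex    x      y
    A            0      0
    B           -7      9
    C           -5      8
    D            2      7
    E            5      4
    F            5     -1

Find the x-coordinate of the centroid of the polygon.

Apply the shoelace (surveyor's) formula. First the cross-terms c_i = x_i·y_{i+1} − x_{i+1}·y_i:
  0, -11, -51, -27, -25, 0  ⇒  2A = -114, A = -57.
Then Σ (x_i + x_{i+1})·c_i = -154, so x̄ = -154 / (6·(-57)) = 77/171.

77/171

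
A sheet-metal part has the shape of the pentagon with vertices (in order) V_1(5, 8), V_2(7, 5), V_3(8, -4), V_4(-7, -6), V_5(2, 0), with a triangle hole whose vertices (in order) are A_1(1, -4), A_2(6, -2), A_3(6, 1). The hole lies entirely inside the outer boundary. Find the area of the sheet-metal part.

Outer boundary:
Cross-terms: -31, -68, -76, 12, 16  ⇒  Σ = -147
Area = |Σ|/2 = 73.5.
Hole:
Apply the shoelace (surveyor's) formula: 2A = Σ (x_i·y_{i+1} − x_{i+1}·y_i), indices taken mod 3.
Cross-terms: 22, 18, -25  ⇒  Σ = 15
Area = |Σ|/2 = 7.5.
Net area = 73.5 − 7.5 = 66.

66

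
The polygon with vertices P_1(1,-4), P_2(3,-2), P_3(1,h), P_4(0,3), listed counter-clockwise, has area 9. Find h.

The doubled signed area Σ (x_i y_{i+1} − x_{i+1} y_i) is linear in h.
With h=0 it equals 12; the coefficient of h is 3 (from the two edges through P_3).
So 3·h + 12 = 2·9 = 18 ⇒ h = 2.

2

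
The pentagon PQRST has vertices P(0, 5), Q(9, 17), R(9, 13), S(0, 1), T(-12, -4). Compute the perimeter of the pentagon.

|PQ| = √((9)² + (12)²) = √225 = 15
|QR| = √((0)² + (-4)²) = √16 = 4
|RS| = √((-9)² + (-12)²) = √225 = 15
|ST| = √((-12)² + (-5)²) = √169 = 13
|TP| = √((12)² + (9)²) = √225 = 15
Perimeter = 15 + 4 + 15 + 13 + 15 = 62.

62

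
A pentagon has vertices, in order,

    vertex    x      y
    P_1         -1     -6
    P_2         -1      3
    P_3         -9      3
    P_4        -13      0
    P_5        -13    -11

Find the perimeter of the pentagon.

46

|P_1P_2| = √((0)² + (9)²) = √81 = 9
|P_2P_3| = √((-8)² + (0)²) = √64 = 8
|P_3P_4| = √((-4)² + (-3)²) = √25 = 5
|P_4P_5| = √((0)² + (-11)²) = √121 = 11
|P_5P_1| = √((12)² + (5)²) = √169 = 13
Perimeter = 9 + 8 + 5 + 11 + 13 = 46.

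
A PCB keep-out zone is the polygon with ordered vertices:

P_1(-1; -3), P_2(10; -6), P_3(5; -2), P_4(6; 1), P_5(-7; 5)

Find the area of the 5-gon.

P_1→P_2: (-1)(-6) − (10)(-3) = 36
P_2→P_3: (10)(-2) − (5)(-6) = 10
P_3→P_4: (5)(1) − (6)(-2) = 17
P_4→P_5: (6)(5) − (-7)(1) = 37
P_5→P_1: (-7)(-3) − (-1)(5) = 26
Σ = 126
Area = |Σ|/2 = 63.

63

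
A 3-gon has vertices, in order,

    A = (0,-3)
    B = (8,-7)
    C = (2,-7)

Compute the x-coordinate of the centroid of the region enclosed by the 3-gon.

10/3

Apply the surveyor's formula. First the cross-terms c_i = x_i·y_{i+1} − x_{i+1}·y_i:
  24, -42, -6  ⇒  2A = -24, A = -12.
Then Σ (x_i + x_{i+1})·c_i = -240, so x̄ = -240 / (6·(-12)) = 10/3.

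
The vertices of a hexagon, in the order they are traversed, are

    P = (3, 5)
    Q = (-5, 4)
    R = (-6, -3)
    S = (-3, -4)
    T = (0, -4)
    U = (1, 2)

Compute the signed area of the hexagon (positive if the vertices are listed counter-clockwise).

Σ = (37) + (39) + (15) + (12) + (4) + (-1) = 106
Signed area = Σ/2 = 53 (positive ⇒ counter-clockwise traversal).

53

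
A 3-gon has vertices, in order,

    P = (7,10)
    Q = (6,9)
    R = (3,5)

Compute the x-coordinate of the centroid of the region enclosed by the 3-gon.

Apply the surveyor's formula. First the cross-terms c_i = x_i·y_{i+1} − x_{i+1}·y_i:
  3, 3, -5  ⇒  2A = 1, A = 0.5.
Then Σ (x_i + x_{i+1})·c_i = 16, so x̄ = 16 / (6·0.5) = 16/3.

16/3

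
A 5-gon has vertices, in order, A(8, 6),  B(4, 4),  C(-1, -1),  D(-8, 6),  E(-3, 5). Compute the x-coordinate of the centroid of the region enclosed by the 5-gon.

Apply Gauss's area formula. First the cross-terms c_i = x_i·y_{i+1} − x_{i+1}·y_i:
  8, 0, -14, -22, -58  ⇒  2A = -86, A = -43.
Then Σ (x_i + x_{i+1})·c_i = 174, so x̄ = 174 / (6·(-43)) = -29/43.

-29/43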